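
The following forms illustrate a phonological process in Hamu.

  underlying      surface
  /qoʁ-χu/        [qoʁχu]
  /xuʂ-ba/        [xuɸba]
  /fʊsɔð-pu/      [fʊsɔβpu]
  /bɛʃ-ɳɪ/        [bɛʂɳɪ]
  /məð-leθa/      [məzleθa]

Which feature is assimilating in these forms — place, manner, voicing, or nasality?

Comparing underlying and surface forms, /ʂ/ → [ɸ] is the alternation; the neighbouring /b/ is constant.
The change retroflex → bilabial matches the place of the following /b/, identifying this as place assimilation.
The other alternating forms pattern the same way: /ð/ → [β] before /p/ (dental → bilabial, matching bilabial); /ʃ/ → [ʂ] before /ɳ/ (postalveolar → retroflex, matching retroflex); /ð/ → [z] before /l/ (dental → alveolar, matching alveolar) — only place changes, and always toward the following segment.
No alternation appears in [qoʁχu]: there the adjacent consonants already agree in place (/ʁ/ and /χ/ are both uvular), so this form is consistent with the same rule.

place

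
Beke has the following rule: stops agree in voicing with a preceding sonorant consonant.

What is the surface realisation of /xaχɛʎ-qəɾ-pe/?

[xaχɛʎɢəɾbe]

/q/ is a voiceless uvular stop. The preceding trigger /ʎ/ is voiced, so /q/ must become voiced as well.
A voiced uvular stop is [ɢ], so the surface segment is [ɢ].
The same rule applies at the second boundary: /p/ → [b] next to /ɾ/.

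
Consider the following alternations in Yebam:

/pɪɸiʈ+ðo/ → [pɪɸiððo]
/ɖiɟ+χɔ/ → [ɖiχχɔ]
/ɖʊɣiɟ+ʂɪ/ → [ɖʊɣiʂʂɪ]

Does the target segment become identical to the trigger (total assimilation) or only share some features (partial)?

Underlying /ʈ/ is realised as [ð] next to /ð/; /ð/ itself does not change.
The output [ð] is identical to the trigger /ð/ — every feature (place, manner, voicing) has been copied — so this is total assimilation.
The remaining alternations confirm this: /ɟ/ → [χ] before /χ/; /ɟ/ → [ʂ] before /ʂ/ — in each case the output is a copy of the following consonant.

total assimilation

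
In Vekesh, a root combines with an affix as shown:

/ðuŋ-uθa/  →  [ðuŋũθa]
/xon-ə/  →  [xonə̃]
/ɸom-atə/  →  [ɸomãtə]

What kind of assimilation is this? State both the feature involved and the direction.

The vowel /u/ surfaces as nasalised [ũ] next to the preceding nasal /ŋ/ — it has acquired the [+nasal] feature of its neighbour.
The other forms show the same pattern: /ə/ → [ə̃] after /n/; /a/ → [ã] after /m/ — each time a vowel is nasalised next to a preceding nasal.
Because the conditioning nasal is to the left of the vowel that changes, the process is progressive (perseverative).

progressive nasality assimilation (vowel nasalisation)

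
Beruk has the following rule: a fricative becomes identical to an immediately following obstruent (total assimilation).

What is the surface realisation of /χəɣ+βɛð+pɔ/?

/ɣ/ is the segment targeted by the rule; it sits immediately before /β/, so it assimilates completely and surfaces as [β].
At the second juncture, /ð/ likewise becomes [p] adjacent to /p/.

[χəββɛppɔ]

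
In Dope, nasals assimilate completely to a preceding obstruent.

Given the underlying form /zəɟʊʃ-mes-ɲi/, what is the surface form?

/m/ is the segment targeted by the rule; it sits immediately after /ʃ/, so it assimilates completely and surfaces as [ʃ].
At the second juncture, /ɲ/ likewise becomes [s] adjacent to /s/.

[zəɟʊʃʃessi]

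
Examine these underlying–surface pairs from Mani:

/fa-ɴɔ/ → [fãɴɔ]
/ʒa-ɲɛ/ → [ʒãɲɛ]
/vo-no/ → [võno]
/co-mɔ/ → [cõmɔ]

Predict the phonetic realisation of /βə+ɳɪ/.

[βə̃ɳɪ]

The data show regressive nasality assimilation (vowel nasalisation): /a/ → [ã] before /ɴ/; /a/ → [ã] before /ɲ/; /o/ → [õ] before /n/; /o/ → [õ] before /m/ — a vowel is nasalised by an immediately following nasal consonant.
The vowel /ə/ is adjacent to the following nasal /ɳ/, so it acquires [+nasal] and surfaces as [ə̃].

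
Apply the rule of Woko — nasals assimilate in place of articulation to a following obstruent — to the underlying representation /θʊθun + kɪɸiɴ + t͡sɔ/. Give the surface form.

[θʊθuŋkɪɸint͡sɔ]

The rule targets /n/ (voiced alveolar nasal), which sits before the trigger /k/ (velar).
A voiced velar nasal is [ŋ], so the surface segment is [ŋ].
The same rule applies at the second boundary: /ɴ/ → [n] next to /t͡s/.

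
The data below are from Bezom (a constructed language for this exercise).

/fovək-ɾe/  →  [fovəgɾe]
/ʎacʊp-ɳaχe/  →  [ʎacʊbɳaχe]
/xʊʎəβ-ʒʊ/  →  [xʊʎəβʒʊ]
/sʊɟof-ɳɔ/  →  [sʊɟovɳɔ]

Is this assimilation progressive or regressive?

Underlying /k/ is realised as [g] next to /ɾ/; /ɾ/ itself does not change.
The change voiceless → voiced matches the voicing of the following /ɾ/, identifying this as voicing assimilation.
The other alternating forms pattern the same way: /p/ → [b] before /ɳ/ (voiceless → voiced, matching voiced); /f/ → [v] before /ɳ/ (voiceless → voiced, matching voiced) — only voicing changes, and always toward the following segment.
No alternation appears in [xʊʎəβʒʊ]: there the adjacent consonants already agree in voicing (/β/ and /ʒ/ are both voiced), so this form is consistent with the same rule.
Since the segment that changes precedes the conditioning segment, the assimilation is regressive.

regressive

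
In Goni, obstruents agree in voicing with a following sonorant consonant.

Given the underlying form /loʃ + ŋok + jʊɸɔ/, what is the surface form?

[loʒŋogjʊɸɔ]

/ʃ/ is a voiceless postalveolar fricative. The following trigger /ŋ/ is voiced, so /ʃ/ must become voiced as well.
The voiced postalveolar fricative is [ʒ], so /ʃ/ → [ʒ].
The same rule applies at the second boundary: /k/ → [g] next to /j/.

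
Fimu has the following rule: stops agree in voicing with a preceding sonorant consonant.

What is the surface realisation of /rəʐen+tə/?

[rəʐendə]

/t/ is a voiceless alveolar stop. The preceding trigger /n/ is voiced, so /t/ must become voiced as well.
A voiced alveolar stop is [d], so the surface segment is [d].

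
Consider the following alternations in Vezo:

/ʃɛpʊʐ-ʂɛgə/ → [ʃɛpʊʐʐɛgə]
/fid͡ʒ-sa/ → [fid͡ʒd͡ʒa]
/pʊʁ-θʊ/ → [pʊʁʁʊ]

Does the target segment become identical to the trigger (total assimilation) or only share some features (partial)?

total assimilation

Comparing underlying and surface forms, /s/ → [d͡ʒ] is the alternation; the neighbouring /d͡ʒ/ is constant.
The output [d͡ʒ] is identical to the trigger /d͡ʒ/ — every feature (place, manner, voicing) has been copied — so this is total assimilation.
The other forms behave the same way: /ʂ/ → [ʐ] after /ʐ/; /θ/ → [ʁ] after /ʁ/ — in each case the output is a copy of the preceding consonant.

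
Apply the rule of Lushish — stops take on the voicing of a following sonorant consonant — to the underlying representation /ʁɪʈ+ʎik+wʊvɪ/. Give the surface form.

The rule targets /ʈ/ (voiceless retroflex stop), which sits before the trigger /ʎ/ (voiced).
Changing only its voicing to voiced gives [ɖ] — the voiced retroflex stop.
The same rule applies at the second boundary: /k/ → [g] next to /w/.

[ʁɪɖʎigwʊvɪ]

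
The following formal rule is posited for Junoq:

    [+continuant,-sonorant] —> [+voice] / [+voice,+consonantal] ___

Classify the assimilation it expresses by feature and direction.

progressive voicing assimilation

The target ([+continuant,-sonorant], fricatives) acquires [+voice] next to a voiced consonant ([+voice,+consonantal]) — it takes on the voicing of its neighbour, so the feature that spreads is voicing.
Since the environment is written before the underscore, the trigger precedes the target; the direction is progressive.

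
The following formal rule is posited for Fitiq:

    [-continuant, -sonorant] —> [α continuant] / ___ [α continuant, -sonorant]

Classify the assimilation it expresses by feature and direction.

The shared variable α links the value of [continuant] on the target to that of the neighbouring obstruent. [continuant] distinguishes stops from fricatives — a manner-of-articulation feature — so this is manner assimilation.
The conditioning segment sits to the right of the focus bar, meaning the trigger follows the segment that changes — regressive assimilation.

regressive manner assimilation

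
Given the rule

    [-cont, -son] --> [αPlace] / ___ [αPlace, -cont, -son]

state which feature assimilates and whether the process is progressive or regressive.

regressive place assimilation

The shared variable α links the value of the place features (abbreviated [Place]) on the target to the same value on the neighbouring segment, so place is the feature that assimilates.
Since the environment is written after the underscore, the trigger follows the target; the direction is regressive.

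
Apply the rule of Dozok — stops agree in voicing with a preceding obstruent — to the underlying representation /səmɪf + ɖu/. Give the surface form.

[səmɪfʈu]

/ɖ/ is a voiced retroflex stop. The preceding trigger /f/ is voiceless, so /ɖ/ must become voiceless as well.
Changing only its voicing to voiceless gives [ʈ] — the voiceless retroflex stop.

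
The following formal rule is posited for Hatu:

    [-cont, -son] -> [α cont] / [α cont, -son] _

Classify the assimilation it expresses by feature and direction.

The shared variable α links the value of [cont] on the target to that of the neighbouring obstruent. [cont] distinguishes stops from fricatives — a manner-of-articulation feature — so this is manner assimilation.
Since the environment is written before the underscore, the trigger precedes the target; the direction is progressive.

progressive manner assimilation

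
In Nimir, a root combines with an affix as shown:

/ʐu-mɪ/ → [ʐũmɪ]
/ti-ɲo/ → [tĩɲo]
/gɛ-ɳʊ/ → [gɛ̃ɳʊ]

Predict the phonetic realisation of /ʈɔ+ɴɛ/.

[ʈɔ̃ɴɛ]

The data show regressive nasality assimilation (vowel nasalisation): /u/ → [ũ] before /m/; /i/ → [ĩ] before /ɲ/; /ɛ/ → [ɛ̃] before /ɳ/ — a vowel is nasalised by an immediately following nasal consonant.
/ɔ/ sits next to the nasal /ɴ/ and is therefore nasalised to [ɔ̃].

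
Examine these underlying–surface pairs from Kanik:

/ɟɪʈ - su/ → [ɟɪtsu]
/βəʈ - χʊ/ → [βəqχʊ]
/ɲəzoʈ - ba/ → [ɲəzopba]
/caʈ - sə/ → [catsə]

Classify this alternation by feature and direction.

The segment that alternates is /ʈ/, which surfaces as [t] when adjacent to /s/.
The change retroflex → alveolar matches the place of the following /s/, identifying this as place assimilation.
Manner and voice are unchanged, so the assimilation is partial, not total.
The same holds elsewhere in the data: /ʈ/ → [q] before /χ/ (retroflex → uvular, matching uvular); /ʈ/ → [p] before /b/ (retroflex → bilabial, matching bilabial) — only place changes, and always toward the following segment.
Since the segment that changes precedes the conditioning segment, the assimilation is regressive.

regressive place assimilation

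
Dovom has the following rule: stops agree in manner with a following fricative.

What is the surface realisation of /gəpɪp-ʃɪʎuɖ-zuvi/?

[gəpɪɸʃɪʎuʐzuvi]

/p/ is a voiceless bilabial stop. The following trigger /ʃ/ is a fricative, so /p/ must become a fricative as well.
Changing only its manner to fricative gives [ɸ] — the voiceless bilabial fricative.
At the second juncture, /ɖ/ likewise becomes [ʐ] adjacent to /z/.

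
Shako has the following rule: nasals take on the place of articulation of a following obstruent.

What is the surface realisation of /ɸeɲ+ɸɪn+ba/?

[ɸemɸɪmba]

The rule targets /ɲ/ (voiced palatal nasal), which sits before the trigger /ɸ/ (bilabial).
A voiced bilabial nasal is [m], so the surface segment is [m].
The same rule applies at the second boundary: /n/ → [m] next to /b/.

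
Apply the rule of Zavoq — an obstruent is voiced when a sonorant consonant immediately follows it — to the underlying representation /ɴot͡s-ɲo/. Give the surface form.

/t͡s/ is a voiceless alveolar affricate. The following trigger /ɲ/ is voiced, so /t͡s/ must become voiced as well.
Changing only its voicing to voiced gives [d͡z] — the voiced alveolar affricate.

[ɴod͡zɲo]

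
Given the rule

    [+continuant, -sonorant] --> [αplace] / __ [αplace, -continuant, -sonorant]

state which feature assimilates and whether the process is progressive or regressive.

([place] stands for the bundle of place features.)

regressive place assimilation

The rule copies the place features (abbreviated [place]) from the environment onto the target, so the assimilating feature is place.
Since the environment is written after the underscore, the trigger follows the target; the direction is regressive.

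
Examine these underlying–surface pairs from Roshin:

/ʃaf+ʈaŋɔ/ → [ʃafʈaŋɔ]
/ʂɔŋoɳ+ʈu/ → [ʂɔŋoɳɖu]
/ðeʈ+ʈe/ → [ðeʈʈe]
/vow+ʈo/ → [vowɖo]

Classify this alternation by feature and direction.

progressive voicing assimilation

Underlying /ʈ/ is realised as [ɖ] next to /ɳ/; /ɳ/ itself does not change.
The change voiceless → voiced matches the voicing of the preceding /ɳ/, identifying this as voicing assimilation.
Place and manner are unchanged, so the assimilation is partial, not total.
The same holds elsewhere in the data: /ʈ/ → [ɖ] after /w/ (voiceless → voiced, matching voiced) — only voicing changes, and always toward the preceding segment.
Nothing changes in [ʃafʈaŋɔ], [ðeʈʈe]: there the adjacent consonants already agree in voicing (/ʈ/ and /f/ are both voiceless; /ʈ/ and /ʈ/ are both voiceless), so these forms are consistent with the same rule.
Since the segment that changes follows the conditioning segment, the assimilation is progressive.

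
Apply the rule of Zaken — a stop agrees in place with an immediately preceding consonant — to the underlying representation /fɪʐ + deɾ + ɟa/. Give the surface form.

The rule targets /d/ (voiced alveolar stop), which sits after the trigger /ʐ/ (retroflex).
The voiced retroflex stop is [ɖ], so /d/ → [ɖ].
At the second juncture, /ɟ/ likewise becomes [d] adjacent to /ɾ/.

[fɪʐɖeɾda]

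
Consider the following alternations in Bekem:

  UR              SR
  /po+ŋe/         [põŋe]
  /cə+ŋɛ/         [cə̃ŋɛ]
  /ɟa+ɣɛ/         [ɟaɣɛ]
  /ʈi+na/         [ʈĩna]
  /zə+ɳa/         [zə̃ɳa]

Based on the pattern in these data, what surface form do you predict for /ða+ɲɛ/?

[ðãɲɛ]

The data show regressive nasality assimilation (vowel nasalisation): /o/ → [õ] before /ŋ/; /ə/ → [ə̃] before /ŋ/; /i/ → [ĩ] before /n/; /ə/ → [ə̃] before /ɳ/ — a vowel is nasalised by an immediately following nasal consonant.
No change occurs in [ɟaɣɛ] because the vowel at the boundary is adjacent to an oral consonant, not a nasal (/a/ next to /ɣ/).
/a/ sits next to the nasal /ɲ/ and is therefore nasalised to [ã].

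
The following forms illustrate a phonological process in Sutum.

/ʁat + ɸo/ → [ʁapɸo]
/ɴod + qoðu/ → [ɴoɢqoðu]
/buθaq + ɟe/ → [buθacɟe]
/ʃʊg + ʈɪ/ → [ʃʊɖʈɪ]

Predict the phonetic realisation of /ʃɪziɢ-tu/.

[ʃɪzidtu]

The data show regressive place assimilation: /t/ → [p] before /ɸ/; /d/ → [ɢ] before /q/; /q/ → [c] before /ɟ/; /g/ → [ɖ] before /ʈ/. In each pair only place changes, matching the following consonant, while manner and voice stay constant.
/ɢ/ is a voiced uvular stop. The following trigger /t/ is alveolar, so /ɢ/ must become alveolar as well.
Changing only its place to alveolar gives [d] — the voiced alveolar stop.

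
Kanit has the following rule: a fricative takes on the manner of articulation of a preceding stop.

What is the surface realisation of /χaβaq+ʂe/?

[χaβaqʈe]

The rule targets /ʂ/ (voiceless retroflex fricative), which sits after the trigger /q/ (stop).
A voiceless retroflex stop is [ʈ], so the surface segment is [ʈ].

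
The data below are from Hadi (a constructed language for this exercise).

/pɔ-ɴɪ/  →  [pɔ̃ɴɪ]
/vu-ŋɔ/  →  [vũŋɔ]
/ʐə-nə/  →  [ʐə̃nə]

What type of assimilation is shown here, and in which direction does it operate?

The vowel /ɔ/ surfaces as nasalised [ɔ̃] next to the following nasal /ɴ/ — it has acquired the [+nasal] feature of its neighbour.
Likewise in the remaining data: /u/ → [ũ] before /ŋ/; /ə/ → [ə̃] before /n/ — each time a vowel is nasalised next to a following nasal.
Because the conditioning nasal is to the right of the vowel that changes, the process is regressive (anticipatory).

regressive nasality assimilation (vowel nasalisation)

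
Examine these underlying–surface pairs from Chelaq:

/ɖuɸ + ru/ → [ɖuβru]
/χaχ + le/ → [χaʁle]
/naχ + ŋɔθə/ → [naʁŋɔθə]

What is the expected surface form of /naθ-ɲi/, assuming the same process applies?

[naðɲi]

The data show regressive voicing assimilation: /ɸ/ → [β] before /r/; /χ/ → [ʁ] before /l/; /χ/ → [ʁ] before /ŋ/. In each pair only voicing changes, matching the following consonant, while place and manner stay constant.
/θ/ is a voiceless dental fricative. The following trigger /ɲ/ is voiced, so /θ/ must become voiced as well.
Changing only its voicing to voiced gives [ð] — the voiced dental fricative.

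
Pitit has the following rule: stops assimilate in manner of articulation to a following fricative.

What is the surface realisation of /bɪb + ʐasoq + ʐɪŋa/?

[bɪβʐasoχʐɪŋa]

/b/ is a voiced bilabial stop. The following trigger /ʐ/ is a fricative, so /b/ must become a fricative as well.
A voiced bilabial fricative is [β], so the surface segment is [β].
At the second juncture, /q/ likewise becomes [χ] adjacent to /ʐ/.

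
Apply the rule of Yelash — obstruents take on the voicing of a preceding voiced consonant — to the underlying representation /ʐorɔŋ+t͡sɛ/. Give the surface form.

[ʐorɔŋd͡zɛ]

/t͡s/ is a voiceless alveolar affricate. The preceding trigger /ŋ/ is voiced, so /t͡s/ must become voiced as well.
The voiced alveolar affricate is [d͡z], so /t͡s/ → [d͡z].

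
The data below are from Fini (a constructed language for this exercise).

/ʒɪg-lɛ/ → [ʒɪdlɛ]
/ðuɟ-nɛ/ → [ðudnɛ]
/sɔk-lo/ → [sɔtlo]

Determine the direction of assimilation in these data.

The segment that alternates is /g/, which surfaces as [d] when adjacent to /l/.
/g/ is velar while /l/ is alveolar; the output [d] is alveolar, matching the trigger — so the feature that spreads is place.
The same holds elsewhere in the data: /ɟ/ → [d] before /n/ (palatal → alveolar, matching alveolar); /k/ → [t] before /l/ (velar → alveolar, matching alveolar) — only place changes, and always toward the following segment.
Since the segment that changes precedes the conditioning segment, the assimilation is regressive.

regressive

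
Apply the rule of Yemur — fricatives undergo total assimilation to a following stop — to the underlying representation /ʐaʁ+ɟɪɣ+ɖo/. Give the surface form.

/ʁ/ is the segment targeted by the rule; it sits immediately before /ɟ/, so it assimilates completely and surfaces as [ɟ].
At the second juncture, /ɣ/ likewise becomes [ɖ] adjacent to /ɖ/.

[ʐaɟɟɪɖɖo]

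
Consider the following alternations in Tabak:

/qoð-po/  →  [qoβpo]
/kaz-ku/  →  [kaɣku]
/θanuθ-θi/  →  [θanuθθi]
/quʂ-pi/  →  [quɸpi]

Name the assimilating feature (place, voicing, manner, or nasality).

place

The segment that alternates is /ð/, which surfaces as [β] when adjacent to /p/.
/ð/ is dental while /p/ is bilabial; the output [β] is bilabial, matching the trigger — so the feature that spreads is place.
Checking the remaining alternations: /z/ → [ɣ] before /k/ (alveolar → velar, matching velar); /ʂ/ → [ɸ] before /p/ (retroflex → bilabial, matching bilabial) — only place changes, and always toward the following segment.
No alternation appears in [θanuθθi]: there the adjacent consonants already agree in place (/θ/ and /θ/ are both dental), so this form is consistent with the same rule.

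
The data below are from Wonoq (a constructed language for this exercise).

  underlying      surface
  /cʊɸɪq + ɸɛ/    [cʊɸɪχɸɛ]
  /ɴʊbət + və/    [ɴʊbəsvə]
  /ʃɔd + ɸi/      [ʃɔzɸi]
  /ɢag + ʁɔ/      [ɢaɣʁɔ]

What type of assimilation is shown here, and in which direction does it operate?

Comparing underlying and surface forms, /q/ → [χ] is the alternation; the neighbouring /ɸ/ is constant.
/q/ is a stop while /ɸ/ is a fricative; the output [χ] is a fricative, matching the trigger — so the feature that spreads is manner.
Place and voice are unchanged, so the assimilation is partial, not total.
The same holds elsewhere in the data: /t/ → [s] before /v/ (stop → fricative, matching a fricative); /d/ → [z] before /ɸ/ (stop → fricative, matching a fricative); /g/ → [ɣ] before /ʁ/ (stop → fricative, matching a fricative) — only manner changes, and always toward the following segment.
The trigger is the following segment, so the direction is regressive (anticipatory).

regressive manner assimilation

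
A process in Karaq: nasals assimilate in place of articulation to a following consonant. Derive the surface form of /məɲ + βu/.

[məmβu]

The rule targets /ɲ/ (voiced palatal nasal), which sits before the trigger /β/ (bilabial).
Changing only its place to bilabial gives [m] — the voiced bilabial nasal.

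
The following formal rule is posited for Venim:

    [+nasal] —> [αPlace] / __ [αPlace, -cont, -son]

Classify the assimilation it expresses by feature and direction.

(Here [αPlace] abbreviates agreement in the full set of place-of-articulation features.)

The shared variable α links the value of the place features (abbreviated [Place]) on the target to the same value on the neighbouring segment, so place is the feature that assimilates.
The conditioning segment sits to the right of the focus bar, meaning the trigger follows the segment that changes — regressive assimilation.

regressive place assimilation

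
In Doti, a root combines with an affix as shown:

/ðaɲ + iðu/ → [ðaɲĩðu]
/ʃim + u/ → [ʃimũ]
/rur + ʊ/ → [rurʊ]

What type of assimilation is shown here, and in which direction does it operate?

progressive nasality assimilation (vowel nasalisation)

The vowel /i/ surfaces as nasalised [ĩ] next to the preceding nasal /ɲ/ — it has acquired the [+nasal] feature of its neighbour.
The other form shows the same pattern: /u/ → [ũ] after /m/ — each time a vowel is nasalised next to a preceding nasal.
No change occurs in [rurʊ] because the vowel at the boundary is adjacent to an oral consonant, not a nasal (/ʊ/ next to /r/).
Because the conditioning nasal is to the left of the vowel that changes, the process is progressive (perseverative).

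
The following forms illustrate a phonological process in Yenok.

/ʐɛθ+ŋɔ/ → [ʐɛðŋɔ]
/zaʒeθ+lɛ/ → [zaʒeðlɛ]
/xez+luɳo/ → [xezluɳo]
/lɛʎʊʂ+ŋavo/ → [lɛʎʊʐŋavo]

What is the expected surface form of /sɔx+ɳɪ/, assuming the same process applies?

[sɔɣɳɪ]

The data show regressive voicing assimilation: /θ/ → [ð] before /ŋ/; /θ/ → [ð] before /l/; /ʂ/ → [ʐ] before /ŋ/. In each pair only voicing changes, matching the following consonant, while place and manner stay constant.
No alternation appears in [xezluɳo]: there the adjacent consonants already agree in voicing (/z/ and /l/ are both voiced), so this form is consistent with the same rule.
The rule targets /x/ (voiceless velar fricative), which sits before the trigger /ɳ/ (voiced).
A voiced velar fricative is [ɣ], so the surface segment is [ɣ].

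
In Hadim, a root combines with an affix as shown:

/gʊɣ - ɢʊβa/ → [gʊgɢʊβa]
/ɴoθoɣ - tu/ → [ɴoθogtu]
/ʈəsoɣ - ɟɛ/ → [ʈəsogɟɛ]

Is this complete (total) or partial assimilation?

partial assimilation

Underlying /ɣ/ is realised as [g] next to /ɢ/; /ɢ/ itself does not change.
The change fricative → stop matches the manner of the following /ɢ/, identifying this as manner assimilation.
Place and voice are unchanged, so the assimilation is partial, not total.
The same holds elsewhere in the data: /ɣ/ → [g] before /t/ (fricative → stop, matching a stop); /ɣ/ → [g] before /ɟ/ (fricative → stop, matching a stop) — only manner changes, and always toward the following segment.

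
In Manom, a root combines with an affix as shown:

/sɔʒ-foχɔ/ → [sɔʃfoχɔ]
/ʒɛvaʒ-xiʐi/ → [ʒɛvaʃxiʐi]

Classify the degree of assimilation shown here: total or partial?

Underlying /ʒ/ is realised as [ʃ] next to /f/; /f/ itself does not change.
/ʒ/ is voiced while /f/ is voiceless; the output [ʃ] is voiceless, matching the trigger — so the feature that spreads is voicing.
Place and manner are unchanged, so the assimilation is partial, not total.
Checking the remaining alternation: /ʒ/ → [ʃ] before /x/ (voiced → voiceless, matching voiceless) — only voicing changes, and always toward the following segment.

partial assimilation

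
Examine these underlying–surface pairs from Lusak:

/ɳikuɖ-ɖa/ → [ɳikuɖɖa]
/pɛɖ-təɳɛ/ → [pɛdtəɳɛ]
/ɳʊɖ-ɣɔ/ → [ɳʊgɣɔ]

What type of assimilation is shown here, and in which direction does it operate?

regressive place assimilation

The segment that alternates is /ɖ/, which surfaces as [d] when adjacent to /t/.
/ɖ/ is retroflex while /t/ is alveolar; the output [d] is alveolar, matching the trigger — so the feature that spreads is place.
Manner and voice are unchanged, so the assimilation is partial, not total.
Checking the remaining alternation: /ɖ/ → [g] before /ɣ/ (retroflex → velar, matching velar) — only place changes, and always toward the following segment.
Nothing changes in [ɳikuɖɖa]: there the adjacent consonants already agree in place (/ɖ/ and /ɖ/ are both retroflex), so this form is consistent with the same rule.
Since the segment that changes precedes the conditioning segment, the assimilation is regressive.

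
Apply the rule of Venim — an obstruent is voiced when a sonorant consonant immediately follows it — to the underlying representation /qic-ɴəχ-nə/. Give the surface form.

/c/ is a voiceless palatal stop. The following trigger /ɴ/ is voiced, so /c/ must become voiced as well.
Changing only its voicing to voiced gives [ɟ] — the voiced palatal stop.
The same rule applies at the second boundary: /χ/ → [ʁ] next to /n/.

[qiɟɴəʁnə]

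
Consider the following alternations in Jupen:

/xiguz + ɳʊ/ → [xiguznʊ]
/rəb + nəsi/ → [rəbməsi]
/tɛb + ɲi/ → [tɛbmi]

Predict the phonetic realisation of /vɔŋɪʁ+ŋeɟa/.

The data show progressive place assimilation: /ɳ/ → [n] after /z/; /n/ → [m] after /b/; /ɲ/ → [m] after /b/. In each pair only place changes, matching the preceding consonant, while manner and voice stay constant.
/ŋ/ is a voiced velar nasal. The preceding trigger /ʁ/ is uvular, so /ŋ/ must become uvular as well.
The voiced uvular nasal is [ɴ], so /ŋ/ → [ɴ].

[vɔŋɪʁɴeɟa]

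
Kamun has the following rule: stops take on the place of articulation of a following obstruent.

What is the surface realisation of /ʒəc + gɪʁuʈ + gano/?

[ʒəkgɪʁukgano]

The rule targets /c/ (voiceless palatal stop), which sits before the trigger /g/ (velar).
A voiceless velar stop is [k], so the surface segment is [k].
At the second juncture, /ʈ/ likewise becomes [k] adjacent to /g/.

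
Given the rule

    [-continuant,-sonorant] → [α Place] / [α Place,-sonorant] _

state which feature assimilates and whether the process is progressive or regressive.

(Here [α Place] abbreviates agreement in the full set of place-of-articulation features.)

The rule copies the place features (abbreviated [Place]) from the environment onto the target, so the assimilating feature is place.
Since the environment is written before the underscore, the trigger precedes the target; the direction is progressive.

progressive place assimilation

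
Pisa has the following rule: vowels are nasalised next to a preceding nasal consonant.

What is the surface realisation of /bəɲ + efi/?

/e/ sits next to the nasal /ɲ/ and is therefore nasalised to [ẽ].

[bəɲẽfi]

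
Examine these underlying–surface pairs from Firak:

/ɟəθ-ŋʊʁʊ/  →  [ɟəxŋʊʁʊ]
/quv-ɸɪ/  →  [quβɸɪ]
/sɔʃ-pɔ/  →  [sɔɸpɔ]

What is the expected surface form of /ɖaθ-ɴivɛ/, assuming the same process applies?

The data show regressive place assimilation: /θ/ → [x] before /ŋ/; /v/ → [β] before /ɸ/; /ʃ/ → [ɸ] before /p/. In each pair only place changes, matching the following consonant, while manner and voice stay constant.
The rule targets /θ/ (voiceless dental fricative), which sits before the trigger /ɴ/ (uvular).
The voiceless uvular fricative is [χ], so /θ/ → [χ].

[ɖaχɴivɛ]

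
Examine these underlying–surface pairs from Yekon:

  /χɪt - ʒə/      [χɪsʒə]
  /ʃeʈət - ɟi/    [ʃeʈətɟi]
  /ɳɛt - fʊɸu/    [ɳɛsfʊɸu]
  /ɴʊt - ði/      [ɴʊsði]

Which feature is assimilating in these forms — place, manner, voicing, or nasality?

manner

The segment that alternates is /t/, which surfaces as [s] when adjacent to /ʒ/.
The change stop → fricative matches the manner of the following /ʒ/, identifying this as manner assimilation.
The same holds elsewhere in the data: /t/ → [s] before /f/ (stop → fricative, matching a fricative); /t/ → [s] before /ð/ (stop → fricative, matching a fricative) — only manner changes, and always toward the following segment.
Nothing changes in [ʃeʈətɟi]: there the adjacent consonants already agree in manner (/t/ and /ɟ/ are both stops), so this form is consistent with the same rule.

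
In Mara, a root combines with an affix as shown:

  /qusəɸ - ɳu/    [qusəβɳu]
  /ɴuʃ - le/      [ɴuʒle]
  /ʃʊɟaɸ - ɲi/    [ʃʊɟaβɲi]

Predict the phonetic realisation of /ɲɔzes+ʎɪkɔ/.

[ɲɔzezʎɪkɔ]

The data show regressive voicing assimilation: /ɸ/ → [β] before /ɳ/; /ʃ/ → [ʒ] before /l/; /ɸ/ → [β] before /ɲ/. In each pair only voicing changes, matching the following consonant, while place and manner stay constant.
/s/ is a voiceless alveolar fricative. The following trigger /ʎ/ is voiced, so /s/ must become voiced as well.
The voiced alveolar fricative is [z], so /s/ → [z].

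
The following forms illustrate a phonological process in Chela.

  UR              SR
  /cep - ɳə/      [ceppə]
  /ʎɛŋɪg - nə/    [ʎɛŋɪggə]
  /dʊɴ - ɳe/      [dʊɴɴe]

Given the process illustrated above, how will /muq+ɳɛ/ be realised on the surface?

[muqqɛ]

The data show progressive total assimilation (/ɳ/ → [p] after /p/; /n/ → [g] after /g/; /ɳ/ → [ɴ] after /ɴ/): in every case the target segment becomes identical to its preceding neighbour, copying more than a single feature.
/ɳ/ is the segment targeted by the rule; it sits immediately after /q/, so it assimilates completely and surfaces as [q].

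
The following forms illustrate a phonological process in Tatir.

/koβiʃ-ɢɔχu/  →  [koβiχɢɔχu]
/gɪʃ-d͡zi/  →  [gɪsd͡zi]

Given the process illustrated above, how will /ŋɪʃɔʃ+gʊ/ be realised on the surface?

The data show regressive place assimilation: /ʃ/ → [χ] before /ɢ/; /ʃ/ → [s] before /d͡z/. In each pair only place changes, matching the following consonant, while manner and voice stay constant.
The rule targets /ʃ/ (voiceless postalveolar fricative), which sits before the trigger /g/ (velar).
Changing only its place to velar gives [x] — the voiceless velar fricative.

[ŋɪʃɔxgʊ]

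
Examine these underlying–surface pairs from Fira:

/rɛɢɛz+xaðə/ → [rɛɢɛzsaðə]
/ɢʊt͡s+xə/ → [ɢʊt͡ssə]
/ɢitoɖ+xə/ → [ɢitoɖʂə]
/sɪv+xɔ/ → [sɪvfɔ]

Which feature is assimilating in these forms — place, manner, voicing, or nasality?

place

Comparing underlying and surface forms, /x/ → [s] is the alternation; the neighbouring /z/ is constant.
The change velar → alveolar matches the place of the preceding /z/, identifying this as place assimilation.
Checking the remaining alternations: /x/ → [s] after /t͡s/ (velar → alveolar, matching alveolar); /x/ → [ʂ] after /ɖ/ (velar → retroflex, matching retroflex); /x/ → [f] after /v/ (velar → labiodental, matching labiodental) — only place changes, and always toward the preceding segment.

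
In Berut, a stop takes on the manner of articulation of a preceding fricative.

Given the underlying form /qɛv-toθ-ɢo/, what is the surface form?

/t/ is a voiceless alveolar stop. The preceding trigger /v/ is a fricative, so /t/ must become a fricative as well.
A voiceless alveolar fricative is [s], so the surface segment is [s].
The same rule applies at the second boundary: /ɢ/ → [ʁ] next to /θ/.

[qɛvsoθʁo]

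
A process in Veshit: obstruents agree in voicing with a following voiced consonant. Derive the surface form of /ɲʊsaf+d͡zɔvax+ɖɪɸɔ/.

The rule targets /f/ (voiceless labiodental fricative), which sits before the trigger /d͡z/ (voiced).
The voiced labiodental fricative is [v], so /f/ → [v].
At the second juncture, /x/ likewise becomes [ɣ] adjacent to /ɖ/.

[ɲʊsavd͡zɔvaɣɖɪɸɔ]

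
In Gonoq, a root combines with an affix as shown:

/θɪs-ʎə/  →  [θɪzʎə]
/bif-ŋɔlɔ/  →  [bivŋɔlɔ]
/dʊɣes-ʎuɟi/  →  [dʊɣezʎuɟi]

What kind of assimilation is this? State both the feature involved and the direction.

regressive voicing assimilation

Comparing underlying and surface forms, /s/ → [z] is the alternation; the neighbouring /ʎ/ is constant.
The change voiceless → voiced matches the voicing of the following /ʎ/, identifying this as voicing assimilation.
Place and manner are unchanged, so the assimilation is partial, not total.
Checking the remaining alternation: /f/ → [v] before /ŋ/ (voiceless → voiced, matching voiced) — only voicing changes, and always toward the following segment.
The trigger is the following segment, so the direction is regressive (anticipatory).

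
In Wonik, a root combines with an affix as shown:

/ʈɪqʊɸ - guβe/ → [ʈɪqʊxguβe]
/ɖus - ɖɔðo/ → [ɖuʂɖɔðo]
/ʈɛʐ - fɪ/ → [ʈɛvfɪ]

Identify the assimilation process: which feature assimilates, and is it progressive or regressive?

Comparing underlying and surface forms, /ɸ/ → [x] is the alternation; the neighbouring /g/ is constant.
The change bilabial → velar matches the place of the following /g/, identifying this as place assimilation.
Manner and voice are unchanged, so the assimilation is partial, not total.
The other alternating forms pattern the same way: /s/ → [ʂ] before /ɖ/ (alveolar → retroflex, matching retroflex); /ʐ/ → [v] before /f/ (retroflex → labiodental, matching labiodental) — only place changes, and always toward the following segment.
Since the segment that changes precedes the conditioning segment, the assimilation is regressive.

regressive place assimilation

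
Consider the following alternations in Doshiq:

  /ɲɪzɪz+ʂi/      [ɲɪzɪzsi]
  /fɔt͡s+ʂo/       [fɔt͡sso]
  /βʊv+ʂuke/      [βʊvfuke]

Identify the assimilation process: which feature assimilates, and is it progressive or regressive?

Comparing underlying and surface forms, /ʂ/ → [s] is the alternation; the neighbouring /z/ is constant.
The change retroflex → alveolar matches the place of the preceding /z/, identifying this as place assimilation.
Manner and voice are unchanged, so the assimilation is partial, not total.
The other alternating forms pattern the same way: /ʂ/ → [s] after /t͡s/ (retroflex → alveolar, matching alveolar); /ʂ/ → [f] after /v/ (retroflex → labiodental, matching labiodental) — only place changes, and always toward the preceding segment.
The trigger is the preceding segment, so the direction is progressive (perseverative).

progressive place assimilation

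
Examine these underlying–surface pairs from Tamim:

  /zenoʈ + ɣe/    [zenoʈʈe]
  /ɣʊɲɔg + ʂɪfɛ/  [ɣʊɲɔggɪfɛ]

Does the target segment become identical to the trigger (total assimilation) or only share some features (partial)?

Underlying /ɣ/ is realised as [ʈ] next to /ʈ/; /ʈ/ itself does not change.
The output [ʈ] is identical to the trigger /ʈ/ — every feature (place, manner, voicing) has been copied — so this is total assimilation.
The remaining alternation confirms this: /ʂ/ → [g] after /g/ — in each case the output is a copy of the preceding consonant.

total assimilation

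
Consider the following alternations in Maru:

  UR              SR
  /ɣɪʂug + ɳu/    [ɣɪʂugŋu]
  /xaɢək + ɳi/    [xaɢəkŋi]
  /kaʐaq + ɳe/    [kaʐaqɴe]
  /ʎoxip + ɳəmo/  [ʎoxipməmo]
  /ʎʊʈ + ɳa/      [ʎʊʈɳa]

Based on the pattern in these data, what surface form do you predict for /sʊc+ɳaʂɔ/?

[sʊcɲaʂɔ]

The data show progressive place assimilation: /ɳ/ → [ŋ] after /g/; /ɳ/ → [ŋ] after /k/; /ɳ/ → [ɴ] after /q/; /ɳ/ → [m] after /p/. In each pair only place changes, matching the preceding consonant, while manner and voice stay constant.
Nothing changes in [ʎʊʈɳa]: there the adjacent consonants already agree in place (/ɳ/ and /ʈ/ are both retroflex), so this form is consistent with the same rule.
/ɳ/ is a voiced retroflex nasal. The preceding trigger /c/ is palatal, so /ɳ/ must become palatal as well.
A voiced palatal nasal is [ɲ], so the surface segment is [ɲ].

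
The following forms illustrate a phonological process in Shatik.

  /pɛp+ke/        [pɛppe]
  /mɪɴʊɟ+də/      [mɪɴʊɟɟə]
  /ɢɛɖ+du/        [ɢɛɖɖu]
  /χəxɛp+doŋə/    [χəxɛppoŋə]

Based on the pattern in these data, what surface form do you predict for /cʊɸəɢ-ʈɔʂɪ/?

[cʊɸəɢɢɔʂɪ]

The data show progressive total assimilation (/k/ → [p] after /p/; /d/ → [ɟ] after /ɟ/; /d/ → [ɖ] after /ɖ/; /d/ → [p] after /p/): in every case the target segment becomes identical to its preceding neighbour, copying more than a single feature.
/ʈ/ is the segment targeted by the rule; it sits immediately after /ɢ/, so it assimilates completely and surfaces as [ɢ].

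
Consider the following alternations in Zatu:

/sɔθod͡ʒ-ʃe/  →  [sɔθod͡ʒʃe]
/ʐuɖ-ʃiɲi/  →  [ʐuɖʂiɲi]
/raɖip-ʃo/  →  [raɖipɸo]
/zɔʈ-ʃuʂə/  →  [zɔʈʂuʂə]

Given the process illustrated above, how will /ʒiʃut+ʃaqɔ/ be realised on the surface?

[ʒiʃutsaqɔ]

The data show progressive place assimilation: /ʃ/ → [ʂ] after /ɖ/; /ʃ/ → [ɸ] after /p/; /ʃ/ → [ʂ] after /ʈ/. In each pair only place changes, matching the preceding consonant, while manner and voice stay constant.
Nothing changes in [sɔθod͡ʒʃe]: there the adjacent consonants already agree in place (/ʃ/ and /d͡ʒ/ are both postalveolar), so this form is consistent with the same rule.
The rule targets /ʃ/ (voiceless postalveolar fricative), which sits after the trigger /t/ (alveolar).
The voiceless alveolar fricative is [s], so /ʃ/ → [s].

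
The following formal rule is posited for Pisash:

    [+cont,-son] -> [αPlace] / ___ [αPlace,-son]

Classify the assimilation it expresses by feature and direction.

The shared variable α links the value of the place features (abbreviated [Place]) on the target to the same value on the neighbouring segment, so place is the feature that assimilates.
The conditioning segment sits to the right of the focus bar, meaning the trigger follows the segment that changes — regressive assimilation.

regressive place assimilation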